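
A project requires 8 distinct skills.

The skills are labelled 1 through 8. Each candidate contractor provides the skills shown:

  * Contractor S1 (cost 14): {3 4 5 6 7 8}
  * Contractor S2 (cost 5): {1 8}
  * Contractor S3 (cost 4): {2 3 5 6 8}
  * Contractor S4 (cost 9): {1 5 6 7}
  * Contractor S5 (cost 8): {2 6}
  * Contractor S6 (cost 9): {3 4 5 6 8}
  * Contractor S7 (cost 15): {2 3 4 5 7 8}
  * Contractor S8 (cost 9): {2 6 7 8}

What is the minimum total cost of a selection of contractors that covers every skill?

S3, S4, S6 together cover every skill (S3 ∪ S4 ∪ S6 = {1, 2, 3, 4, 5, 6, 7, 8}); total cost 4 + 9 + 9 = 22.
No covering selection has total cost below 22.

22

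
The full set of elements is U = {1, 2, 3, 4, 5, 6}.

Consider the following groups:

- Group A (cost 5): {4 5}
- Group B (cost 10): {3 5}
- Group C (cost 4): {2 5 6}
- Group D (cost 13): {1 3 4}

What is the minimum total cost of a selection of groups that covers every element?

C, D together cover every element (C ∪ D = {1, 2, 3, 4, 5, 6}); total cost 4 + 13 = 17.
No covering selection has total cost below 17.

17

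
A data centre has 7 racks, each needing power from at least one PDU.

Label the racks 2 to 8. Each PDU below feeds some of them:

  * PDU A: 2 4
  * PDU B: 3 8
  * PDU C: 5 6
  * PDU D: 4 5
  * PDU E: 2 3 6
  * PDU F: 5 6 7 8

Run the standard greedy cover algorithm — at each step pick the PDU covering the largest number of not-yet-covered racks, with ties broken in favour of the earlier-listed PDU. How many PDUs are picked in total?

Greedy: pick F (covers 4 new) → pick A (covers 2 new) → pick B (covers 1 new). Total picks: 3.

3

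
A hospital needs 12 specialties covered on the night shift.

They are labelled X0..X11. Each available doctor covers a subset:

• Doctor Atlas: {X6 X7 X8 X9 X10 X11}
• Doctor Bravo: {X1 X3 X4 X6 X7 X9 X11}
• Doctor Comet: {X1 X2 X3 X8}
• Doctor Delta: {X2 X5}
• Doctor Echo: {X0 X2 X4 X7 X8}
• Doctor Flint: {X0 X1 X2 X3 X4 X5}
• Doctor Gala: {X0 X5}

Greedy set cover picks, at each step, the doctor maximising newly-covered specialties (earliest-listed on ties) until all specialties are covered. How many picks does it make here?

Greedy: pick Bravo (covers 7 new) → pick Echo (covers 3 new) → pick Atlas (covers 1 new) → pick Delta (covers 1 new). Total picks: 4.
(The true minimum cover uses only 2 doctors, so greedy is not optimal here.)

4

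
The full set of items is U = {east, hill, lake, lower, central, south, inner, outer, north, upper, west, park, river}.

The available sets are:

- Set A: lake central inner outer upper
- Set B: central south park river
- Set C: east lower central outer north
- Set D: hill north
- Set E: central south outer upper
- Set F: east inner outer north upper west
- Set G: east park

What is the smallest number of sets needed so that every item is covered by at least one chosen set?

Take {A, B, C, D, F}. Their union is {east, hill, lake, lower, central, south, inner, outer, north, upper, west, park, river}, which is all 13 items.
No 4 of the 7 sets cover everything (all 35 combinations miss at least one item), so 5 is optimal.

5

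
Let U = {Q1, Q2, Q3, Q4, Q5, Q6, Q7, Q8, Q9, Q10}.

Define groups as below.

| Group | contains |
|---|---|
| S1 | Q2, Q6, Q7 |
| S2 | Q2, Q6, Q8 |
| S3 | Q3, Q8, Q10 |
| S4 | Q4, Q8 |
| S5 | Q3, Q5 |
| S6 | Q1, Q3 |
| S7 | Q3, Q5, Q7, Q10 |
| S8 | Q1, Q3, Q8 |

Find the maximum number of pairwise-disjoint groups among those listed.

3

S1, S4, S5 are pairwise disjoint (S1={Q2,Q6,Q7}; S4={Q4,Q8}; S5={Q3,Q5}).
Every remaining group overlaps one of these, and no 4 of the listed groups are pairwise disjoint, so 3 is the maximum.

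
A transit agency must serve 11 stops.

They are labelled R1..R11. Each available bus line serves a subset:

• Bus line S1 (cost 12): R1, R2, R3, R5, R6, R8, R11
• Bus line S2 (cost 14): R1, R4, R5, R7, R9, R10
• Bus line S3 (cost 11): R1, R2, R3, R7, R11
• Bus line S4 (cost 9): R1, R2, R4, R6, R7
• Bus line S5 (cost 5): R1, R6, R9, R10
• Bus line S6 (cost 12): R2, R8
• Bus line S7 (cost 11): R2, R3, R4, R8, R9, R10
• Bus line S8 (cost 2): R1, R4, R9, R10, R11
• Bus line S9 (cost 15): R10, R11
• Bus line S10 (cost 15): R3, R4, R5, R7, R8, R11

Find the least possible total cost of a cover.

S1, S4, S8 together cover every stop (S1 ∪ S4 ∪ S8 = {R1, R2, R3, R4, R5, R6, R7, R8, R9, R10, R11}); total cost 12 + 9 + 2 = 23.
No covering selection has total cost below 23.

23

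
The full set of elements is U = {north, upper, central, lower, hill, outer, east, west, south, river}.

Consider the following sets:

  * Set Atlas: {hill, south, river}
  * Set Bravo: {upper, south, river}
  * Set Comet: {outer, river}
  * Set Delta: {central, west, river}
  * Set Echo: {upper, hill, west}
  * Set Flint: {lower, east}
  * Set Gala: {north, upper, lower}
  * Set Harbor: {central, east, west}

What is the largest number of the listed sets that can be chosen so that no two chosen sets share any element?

3

Comet, Gala, Harbor are pairwise disjoint (Comet={outer,river}; Gala={north,upper,lower}; Harbor={central,east,west}).
Every remaining set overlaps one of these, and no 4 of the listed sets are pairwise disjoint, so 3 is the maximum.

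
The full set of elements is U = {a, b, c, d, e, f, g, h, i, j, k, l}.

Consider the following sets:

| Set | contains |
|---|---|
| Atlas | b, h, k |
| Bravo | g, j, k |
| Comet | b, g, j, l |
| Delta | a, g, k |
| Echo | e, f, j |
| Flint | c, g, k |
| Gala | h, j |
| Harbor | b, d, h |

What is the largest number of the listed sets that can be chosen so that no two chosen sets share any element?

Delta, Echo, Harbor are pairwise disjoint (Delta={a,g,k}; Echo={e,f,j}; Harbor={b,d,h}).
Every remaining set overlaps one of these, and no 4 of the listed sets are pairwise disjoint, so 3 is the maximum.

3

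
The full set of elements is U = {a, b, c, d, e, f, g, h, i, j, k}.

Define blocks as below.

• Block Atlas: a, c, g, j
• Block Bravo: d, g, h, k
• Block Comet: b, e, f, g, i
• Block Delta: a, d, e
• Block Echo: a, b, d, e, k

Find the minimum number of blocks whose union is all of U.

Take {Atlas, Bravo, Comet}. Their union is {a, b, c, d, e, f, g, h, i, j, k}, which is all 11 elements.
Each block has at most 5 elements, and 2·5 = 10 < 11 — so at least 3 blocks are needed, and 3 is optimal.

3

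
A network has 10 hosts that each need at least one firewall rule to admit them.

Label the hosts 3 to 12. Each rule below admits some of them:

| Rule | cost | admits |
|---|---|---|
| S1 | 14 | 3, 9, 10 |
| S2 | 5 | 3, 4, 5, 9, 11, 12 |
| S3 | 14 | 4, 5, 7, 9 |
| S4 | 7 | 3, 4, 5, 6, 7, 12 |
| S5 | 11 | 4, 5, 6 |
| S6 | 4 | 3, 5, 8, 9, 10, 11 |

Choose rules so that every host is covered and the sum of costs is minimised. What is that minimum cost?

11

S4, S6 together cover every host (S4 ∪ S6 = {3, 4, 5, 6, 7, 8, 9, 10, 11, 12}); total cost 7 + 4 = 11.
No covering selection has total cost below 11.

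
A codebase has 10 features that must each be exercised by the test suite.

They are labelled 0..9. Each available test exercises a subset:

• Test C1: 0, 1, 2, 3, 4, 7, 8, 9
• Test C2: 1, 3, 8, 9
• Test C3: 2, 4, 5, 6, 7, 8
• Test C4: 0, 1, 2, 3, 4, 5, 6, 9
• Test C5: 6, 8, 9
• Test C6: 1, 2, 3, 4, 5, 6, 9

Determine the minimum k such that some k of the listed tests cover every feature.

C1 and C4 together: C1 ∪ C4 = {0, 1, 2, 3, 4, 5, 6, 7, 8, 9} — every feature is covered.
No single test has all 10 features (the largest, C1, has 8), so 2 is optimal.

2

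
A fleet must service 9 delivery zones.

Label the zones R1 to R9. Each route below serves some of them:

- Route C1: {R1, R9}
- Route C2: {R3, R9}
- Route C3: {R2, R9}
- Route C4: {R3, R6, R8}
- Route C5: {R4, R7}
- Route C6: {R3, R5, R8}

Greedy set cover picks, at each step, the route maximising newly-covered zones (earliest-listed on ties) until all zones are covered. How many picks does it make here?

5

Greedy: pick C4 (covers 3 new) → pick C1 (covers 2 new) → pick C5 (covers 2 new) → pick C3 (covers 1 new) → pick C6 (covers 1 new). Total picks: 5.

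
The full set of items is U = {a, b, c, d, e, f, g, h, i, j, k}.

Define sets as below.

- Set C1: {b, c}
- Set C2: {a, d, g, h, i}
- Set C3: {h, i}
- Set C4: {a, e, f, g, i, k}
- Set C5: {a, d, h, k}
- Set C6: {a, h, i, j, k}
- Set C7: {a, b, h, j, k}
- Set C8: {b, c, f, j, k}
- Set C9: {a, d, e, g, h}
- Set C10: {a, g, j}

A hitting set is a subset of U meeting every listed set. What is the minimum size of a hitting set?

Take T = {a, c, h}. Each listed set contains at least one of these, so T is a hitting set of size 3.
The sets C1, C3, C10 are pairwise disjoint, so any hitting set needs a separate item for each — at least 3. Hence 3 is optimal.

3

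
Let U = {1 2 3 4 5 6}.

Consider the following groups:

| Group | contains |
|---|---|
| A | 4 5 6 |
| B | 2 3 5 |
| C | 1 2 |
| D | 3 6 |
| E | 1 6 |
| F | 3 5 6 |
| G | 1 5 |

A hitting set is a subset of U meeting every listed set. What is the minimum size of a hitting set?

3

Take H = {1, 5, 6}. Each listed group contains at least one of these, so H is a hitting set of size 3.
No choice of 2 elements meets every group, so 3 is the minimum.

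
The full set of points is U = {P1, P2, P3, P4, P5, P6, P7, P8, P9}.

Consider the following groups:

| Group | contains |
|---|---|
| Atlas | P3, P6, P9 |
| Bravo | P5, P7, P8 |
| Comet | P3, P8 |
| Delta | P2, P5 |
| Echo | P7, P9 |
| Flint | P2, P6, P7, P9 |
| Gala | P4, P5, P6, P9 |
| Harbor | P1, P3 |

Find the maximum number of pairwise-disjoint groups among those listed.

Comet, Delta, Echo are pairwise disjoint (Comet={P3,P8}; Delta={P2,P5}; Echo={P7,P9}).
Every remaining group overlaps one of these, and no 4 of the listed groups are pairwise disjoint, so 3 is the maximum.

3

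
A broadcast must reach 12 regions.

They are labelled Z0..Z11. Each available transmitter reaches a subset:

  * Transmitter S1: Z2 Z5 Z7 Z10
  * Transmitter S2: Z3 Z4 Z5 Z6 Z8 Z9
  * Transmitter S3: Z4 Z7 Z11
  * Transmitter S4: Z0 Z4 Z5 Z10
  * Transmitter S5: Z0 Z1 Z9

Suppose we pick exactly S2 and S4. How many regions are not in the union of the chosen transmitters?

Union of S2, S4 = {Z0, Z3, Z4, Z5, Z6, Z8, Z9, Z10}.
Not covered: Z1, Z2, Z7, Z11 — 4 regions.

4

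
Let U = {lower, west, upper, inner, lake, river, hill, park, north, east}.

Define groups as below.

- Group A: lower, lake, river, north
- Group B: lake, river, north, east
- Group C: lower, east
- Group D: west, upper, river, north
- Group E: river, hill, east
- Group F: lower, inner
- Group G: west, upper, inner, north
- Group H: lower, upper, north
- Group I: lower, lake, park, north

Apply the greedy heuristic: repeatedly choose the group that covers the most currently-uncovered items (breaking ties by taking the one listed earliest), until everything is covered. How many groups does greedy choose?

Greedy: pick A (covers 4 new) → pick G (covers 3 new) → pick E (covers 2 new) → pick I (covers 1 new). Total picks: 4.
(The true minimum cover uses only 3 groups, so greedy is not optimal here.)

4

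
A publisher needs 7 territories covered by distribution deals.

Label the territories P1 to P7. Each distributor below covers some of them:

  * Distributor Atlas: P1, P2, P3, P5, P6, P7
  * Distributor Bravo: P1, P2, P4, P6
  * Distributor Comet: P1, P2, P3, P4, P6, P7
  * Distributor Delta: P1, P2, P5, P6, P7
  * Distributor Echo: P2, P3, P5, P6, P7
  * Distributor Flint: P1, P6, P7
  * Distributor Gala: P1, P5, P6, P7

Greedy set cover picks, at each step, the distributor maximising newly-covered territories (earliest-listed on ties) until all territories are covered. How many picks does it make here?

2

Greedy: pick Atlas (covers 6 new) → pick Bravo (covers 1 new). Total picks: 2.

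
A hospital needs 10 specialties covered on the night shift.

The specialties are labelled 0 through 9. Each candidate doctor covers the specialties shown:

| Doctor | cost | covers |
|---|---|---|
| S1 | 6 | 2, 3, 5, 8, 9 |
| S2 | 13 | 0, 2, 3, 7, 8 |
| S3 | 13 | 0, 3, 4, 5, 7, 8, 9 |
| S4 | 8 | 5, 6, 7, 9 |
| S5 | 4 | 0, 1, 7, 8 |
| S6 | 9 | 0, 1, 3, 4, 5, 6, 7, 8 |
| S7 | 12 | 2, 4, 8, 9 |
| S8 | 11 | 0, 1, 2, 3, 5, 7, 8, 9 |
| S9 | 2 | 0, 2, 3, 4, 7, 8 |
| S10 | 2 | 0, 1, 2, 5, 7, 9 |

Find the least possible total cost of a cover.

11

S6, S10 together cover every specialty (S6 ∪ S10 = {0, 1, 2, 3, 4, 5, 6, 7, 8, 9}); total cost 9 + 2 = 11.
The greedy pick S9, S10, S4 costs 12; no covering selection beats 11.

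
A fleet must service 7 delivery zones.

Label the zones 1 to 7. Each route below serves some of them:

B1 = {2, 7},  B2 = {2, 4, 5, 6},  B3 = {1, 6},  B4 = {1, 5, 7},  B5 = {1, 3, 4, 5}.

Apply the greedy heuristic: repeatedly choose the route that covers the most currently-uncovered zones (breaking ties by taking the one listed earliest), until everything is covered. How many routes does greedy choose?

3

Greedy: pick B2 (covers 4 new) → pick B4 (covers 2 new) → pick B5 (covers 1 new). Total picks: 3.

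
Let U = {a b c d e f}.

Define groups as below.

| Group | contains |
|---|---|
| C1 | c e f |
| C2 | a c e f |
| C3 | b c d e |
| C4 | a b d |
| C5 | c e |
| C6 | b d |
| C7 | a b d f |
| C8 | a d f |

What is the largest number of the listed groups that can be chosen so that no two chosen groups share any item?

C5, C8 are pairwise disjoint (C5={c,e}; C8={a,d,f}).
Every remaining group overlaps one of these, and no 3 of the listed groups are pairwise disjoint, so 2 is the maximum.

2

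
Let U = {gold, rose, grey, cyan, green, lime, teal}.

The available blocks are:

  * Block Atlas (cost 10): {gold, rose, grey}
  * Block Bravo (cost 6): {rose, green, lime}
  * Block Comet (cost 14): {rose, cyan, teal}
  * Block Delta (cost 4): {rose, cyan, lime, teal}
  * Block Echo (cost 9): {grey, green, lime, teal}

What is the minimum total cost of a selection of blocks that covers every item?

Atlas, Bravo, Delta together cover every item (Atlas ∪ Bravo ∪ Delta = {gold, rose, grey, cyan, green, lime, teal}); total cost 10 + 6 + 4 = 20.
The greedy pick Delta, Echo, Atlas costs 23; no covering selection beats 20.

20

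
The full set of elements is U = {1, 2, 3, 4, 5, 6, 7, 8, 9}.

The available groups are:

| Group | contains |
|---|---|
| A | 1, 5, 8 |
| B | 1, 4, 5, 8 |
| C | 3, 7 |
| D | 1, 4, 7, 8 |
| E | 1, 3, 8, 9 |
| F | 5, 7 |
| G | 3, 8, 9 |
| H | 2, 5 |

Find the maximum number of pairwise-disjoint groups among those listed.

D, H are pairwise disjoint (D={1,4,7,8}; H={2,5}).
Every remaining group overlaps one of these, and no 3 of the listed groups are pairwise disjoint, so 2 is the maximum.

2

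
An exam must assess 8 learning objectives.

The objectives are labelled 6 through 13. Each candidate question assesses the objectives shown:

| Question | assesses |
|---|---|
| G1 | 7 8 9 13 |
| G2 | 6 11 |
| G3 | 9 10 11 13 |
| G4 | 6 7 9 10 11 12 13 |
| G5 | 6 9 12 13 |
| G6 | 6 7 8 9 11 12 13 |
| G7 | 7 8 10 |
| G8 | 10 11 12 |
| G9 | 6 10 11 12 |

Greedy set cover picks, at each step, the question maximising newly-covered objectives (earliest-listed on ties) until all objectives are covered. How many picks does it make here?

Greedy: pick G4 (covers 7 new) → pick G1 (covers 1 new). Total picks: 2.

2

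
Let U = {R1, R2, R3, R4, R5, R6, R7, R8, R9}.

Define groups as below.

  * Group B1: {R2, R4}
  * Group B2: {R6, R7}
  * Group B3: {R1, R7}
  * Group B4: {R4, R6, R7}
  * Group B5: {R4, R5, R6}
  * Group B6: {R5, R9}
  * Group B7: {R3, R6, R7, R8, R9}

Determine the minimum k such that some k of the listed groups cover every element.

4

B1, B3, B5, and B7 cover everything between them: the union {R1, R2, R3, R4, R5, R6, R7, R8, R9} is all of U.
No 3 of the 7 groups cover everything (all 35 combinations miss at least one element), so 4 is optimal.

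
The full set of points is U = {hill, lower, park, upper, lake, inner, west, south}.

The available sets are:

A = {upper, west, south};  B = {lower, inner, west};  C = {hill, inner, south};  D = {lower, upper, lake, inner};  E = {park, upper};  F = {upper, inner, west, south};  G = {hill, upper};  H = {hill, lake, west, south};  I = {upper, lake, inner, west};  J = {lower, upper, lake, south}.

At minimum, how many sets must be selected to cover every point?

B and E and H together: B ∪ E ∪ H = {hill, lower, park, upper, lake, inner, west, south} — every point is covered.
Only E contains park, so E is forced; the remaining 6 points need at least 2 more sets (each remaining set adds at most 4) — so at least 3 sets are needed, and 3 is optimal.

3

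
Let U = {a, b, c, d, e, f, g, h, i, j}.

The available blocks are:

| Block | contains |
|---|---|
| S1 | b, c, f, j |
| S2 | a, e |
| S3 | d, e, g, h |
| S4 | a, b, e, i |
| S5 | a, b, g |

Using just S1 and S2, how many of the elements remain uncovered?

Union of S1, S2 = {a, b, c, e, f, j}.
Not covered: d, g, h, i — 4 elements.

4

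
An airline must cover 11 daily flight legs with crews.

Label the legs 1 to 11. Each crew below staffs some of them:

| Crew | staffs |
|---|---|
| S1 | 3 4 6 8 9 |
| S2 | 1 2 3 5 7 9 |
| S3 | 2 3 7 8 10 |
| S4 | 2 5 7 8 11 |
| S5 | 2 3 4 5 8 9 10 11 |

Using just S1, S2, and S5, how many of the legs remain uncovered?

0

Union of S1, S2, S5 = {1, 2, 3, 4, 5, 6, 7, 8, 9, 10, 11} — that's every leg, so 0 are uncovered.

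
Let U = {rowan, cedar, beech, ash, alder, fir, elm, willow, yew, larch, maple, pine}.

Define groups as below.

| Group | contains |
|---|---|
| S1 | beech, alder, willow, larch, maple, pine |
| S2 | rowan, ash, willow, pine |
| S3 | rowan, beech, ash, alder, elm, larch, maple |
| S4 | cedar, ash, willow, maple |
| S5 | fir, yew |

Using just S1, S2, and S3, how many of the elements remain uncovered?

3

Union of S1, S2, S3 = {rowan, beech, ash, alder, elm, willow, larch, maple, pine}.
Not covered: cedar, fir, yew — 3 elements.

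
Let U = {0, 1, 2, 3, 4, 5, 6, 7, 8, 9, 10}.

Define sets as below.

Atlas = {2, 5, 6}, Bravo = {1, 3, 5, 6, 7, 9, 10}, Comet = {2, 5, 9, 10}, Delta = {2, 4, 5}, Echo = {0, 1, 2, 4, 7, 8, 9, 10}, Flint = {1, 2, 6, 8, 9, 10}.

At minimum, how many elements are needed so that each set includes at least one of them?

2

H = {1, 5} meets every set (each contains at least one member of H), and |H| = 2.
No single element lies in every set, so at least 2 are needed and 2 is optimal.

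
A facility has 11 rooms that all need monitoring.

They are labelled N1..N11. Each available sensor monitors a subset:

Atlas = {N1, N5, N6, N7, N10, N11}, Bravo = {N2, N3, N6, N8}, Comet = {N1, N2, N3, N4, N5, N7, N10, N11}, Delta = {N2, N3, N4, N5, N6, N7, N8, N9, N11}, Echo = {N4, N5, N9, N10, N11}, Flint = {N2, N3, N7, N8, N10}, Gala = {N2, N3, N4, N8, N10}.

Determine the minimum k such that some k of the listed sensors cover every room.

2

Take {Atlas, Delta}. Their union is {N1, N2, N3, N4, N5, N6, N7, N8, N9, N10, N11}, which is all 11 rooms.
No single sensor has all 11 rooms (the largest, Delta, has 9), so 2 is optimal.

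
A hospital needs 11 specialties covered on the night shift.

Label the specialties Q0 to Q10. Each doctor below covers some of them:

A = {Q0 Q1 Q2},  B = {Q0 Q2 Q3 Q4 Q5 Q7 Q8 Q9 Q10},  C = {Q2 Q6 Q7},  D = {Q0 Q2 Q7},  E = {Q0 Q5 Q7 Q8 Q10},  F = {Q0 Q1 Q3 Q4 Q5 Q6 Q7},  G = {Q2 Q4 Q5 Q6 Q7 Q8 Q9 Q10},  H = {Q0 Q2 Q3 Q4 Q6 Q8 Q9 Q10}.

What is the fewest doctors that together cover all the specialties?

2

Take {F, H}. Their union is {Q0, Q1, Q2, Q3, Q4, Q5, Q6, Q7, Q8, Q9, Q10}, which is all 11 specialties.
No single doctor has all 11 specialties (the largest, B, has 9), so 2 is optimal.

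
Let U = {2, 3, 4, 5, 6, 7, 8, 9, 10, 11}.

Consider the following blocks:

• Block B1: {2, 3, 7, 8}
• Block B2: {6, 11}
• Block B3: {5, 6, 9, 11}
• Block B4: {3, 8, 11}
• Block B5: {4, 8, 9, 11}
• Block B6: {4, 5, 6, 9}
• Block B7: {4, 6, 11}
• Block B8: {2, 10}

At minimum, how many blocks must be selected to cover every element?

Take {B1, B2, B6, B8}. Their union is {2, 3, 4, 5, 6, 7, 8, 9, 10, 11}, which is all 10 elements.
No 3 of the 8 blocks cover everything (all 56 combinations miss at least one element), so 4 is optimal.

4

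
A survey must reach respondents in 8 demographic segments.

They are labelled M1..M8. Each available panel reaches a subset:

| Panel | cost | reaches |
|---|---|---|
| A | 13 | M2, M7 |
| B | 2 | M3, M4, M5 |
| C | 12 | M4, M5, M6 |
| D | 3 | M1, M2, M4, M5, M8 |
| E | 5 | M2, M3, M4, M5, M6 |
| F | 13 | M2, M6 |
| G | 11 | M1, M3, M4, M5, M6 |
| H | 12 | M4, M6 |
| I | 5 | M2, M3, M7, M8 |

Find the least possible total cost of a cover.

13

D, E, I together cover every segment (D ∪ E ∪ I = {M1, M2, M3, M4, M5, M6, M7, M8}); total cost 3 + 5 + 5 = 13.
The greedy pick D, B, E, I costs 15; no covering selection beats 13.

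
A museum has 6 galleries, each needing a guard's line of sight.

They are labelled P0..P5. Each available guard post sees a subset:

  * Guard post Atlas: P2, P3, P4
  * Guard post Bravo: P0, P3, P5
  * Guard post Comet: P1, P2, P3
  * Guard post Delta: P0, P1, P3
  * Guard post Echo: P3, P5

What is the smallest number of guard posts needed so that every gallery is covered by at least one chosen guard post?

3

Take {Atlas, Bravo, Comet}. Their union is {P0, P1, P2, P3, P4, P5}, which is all 6 galleries.
Only Atlas contains P4, so Atlas is forced; the remaining 3 galleries need at least 2 more guard posts (each remaining guard post adds at most 2) — so at least 3 guard posts are needed, and 3 is optimal.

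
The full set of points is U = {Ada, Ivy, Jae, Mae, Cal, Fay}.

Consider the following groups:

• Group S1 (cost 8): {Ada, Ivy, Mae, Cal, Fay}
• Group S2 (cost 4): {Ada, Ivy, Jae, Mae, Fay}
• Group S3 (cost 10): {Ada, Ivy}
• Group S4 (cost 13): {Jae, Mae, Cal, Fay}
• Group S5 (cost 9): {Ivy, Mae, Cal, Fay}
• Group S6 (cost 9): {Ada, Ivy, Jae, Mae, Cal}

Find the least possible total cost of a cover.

S1, S2 together cover every point (S1 ∪ S2 = {Ada, Ivy, Jae, Mae, Cal, Fay}); total cost 8 + 4 = 12.
No covering selection has total cost below 12.

12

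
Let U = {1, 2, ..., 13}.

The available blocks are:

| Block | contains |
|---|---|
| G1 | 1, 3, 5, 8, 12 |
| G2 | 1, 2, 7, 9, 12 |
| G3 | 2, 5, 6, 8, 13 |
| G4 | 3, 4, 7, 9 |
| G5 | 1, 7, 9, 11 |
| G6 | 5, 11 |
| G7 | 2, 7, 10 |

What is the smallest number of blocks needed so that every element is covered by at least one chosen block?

G2 and G3 and G4 and G5 and G7 together: G2 ∪ G3 ∪ G4 ∪ G5 ∪ G7 = {1, 2, 3, 4, 5, 6, 7, 8, 9, 10, 11, 12, 13} — every element is covered.
No 4 of the 7 blocks cover everything (all 35 combinations miss at least one element), so 5 is optimal.

5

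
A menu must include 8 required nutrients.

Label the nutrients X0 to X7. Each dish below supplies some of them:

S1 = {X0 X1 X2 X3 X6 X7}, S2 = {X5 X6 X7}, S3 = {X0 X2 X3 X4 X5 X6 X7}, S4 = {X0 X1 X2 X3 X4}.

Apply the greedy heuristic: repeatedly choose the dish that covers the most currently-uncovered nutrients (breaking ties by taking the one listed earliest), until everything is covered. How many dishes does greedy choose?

2

Greedy: pick S3 (covers 7 new) → pick S1 (covers 1 new). Total picks: 2.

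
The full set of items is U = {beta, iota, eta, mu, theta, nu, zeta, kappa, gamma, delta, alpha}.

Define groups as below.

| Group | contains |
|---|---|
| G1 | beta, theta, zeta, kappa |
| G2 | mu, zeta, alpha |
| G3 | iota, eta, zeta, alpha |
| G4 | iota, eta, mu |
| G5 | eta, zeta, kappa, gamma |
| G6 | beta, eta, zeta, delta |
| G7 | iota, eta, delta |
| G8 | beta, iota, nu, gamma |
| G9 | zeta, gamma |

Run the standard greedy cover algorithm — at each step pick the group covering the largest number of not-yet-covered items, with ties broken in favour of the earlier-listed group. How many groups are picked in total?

Greedy: pick G1 (covers 4 new) → pick G3 (covers 3 new) → pick G8 (covers 2 new) → pick G2 (covers 1 new) → pick G6 (covers 1 new). Total picks: 5.
(The true minimum cover uses only 4 groups, so greedy is not optimal here.)

5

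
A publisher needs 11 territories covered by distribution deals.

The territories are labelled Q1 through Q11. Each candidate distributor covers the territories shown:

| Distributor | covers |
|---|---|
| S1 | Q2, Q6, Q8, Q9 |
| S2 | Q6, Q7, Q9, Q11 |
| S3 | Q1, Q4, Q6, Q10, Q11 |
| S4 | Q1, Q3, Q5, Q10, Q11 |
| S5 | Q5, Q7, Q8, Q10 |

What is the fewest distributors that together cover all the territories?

4

S1 and S3 and S4 and S5 together: S1 ∪ S3 ∪ S4 ∪ S5 = {Q1, Q2, Q3, Q4, Q5, Q6, Q7, Q8, Q9, Q10, Q11} — every territory is covered.
No 3 of the 5 distributors cover everything (all 10 combinations miss at least one territory), so 4 is optimal.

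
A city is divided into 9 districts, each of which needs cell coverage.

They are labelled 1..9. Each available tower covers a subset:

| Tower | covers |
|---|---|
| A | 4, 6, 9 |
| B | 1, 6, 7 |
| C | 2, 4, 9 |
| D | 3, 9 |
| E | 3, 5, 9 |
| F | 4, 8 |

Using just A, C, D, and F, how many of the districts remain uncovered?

Union of A, C, D, F = {2, 3, 4, 6, 8, 9}.
Not covered: 1, 5, 7 — 3 districts.

3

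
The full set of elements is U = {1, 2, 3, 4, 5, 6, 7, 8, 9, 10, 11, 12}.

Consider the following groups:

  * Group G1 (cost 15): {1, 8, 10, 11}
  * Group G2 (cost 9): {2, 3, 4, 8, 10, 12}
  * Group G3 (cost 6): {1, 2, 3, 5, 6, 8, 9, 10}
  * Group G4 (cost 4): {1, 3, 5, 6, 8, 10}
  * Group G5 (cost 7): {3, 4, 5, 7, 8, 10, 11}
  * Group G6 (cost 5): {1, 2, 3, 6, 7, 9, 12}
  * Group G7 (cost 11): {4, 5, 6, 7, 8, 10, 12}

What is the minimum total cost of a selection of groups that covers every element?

12

G5, G6 together cover every element (G5 ∪ G6 = {1, 2, 3, 4, 5, 6, 7, 8, 9, 10, 11, 12}); total cost 7 + 5 = 12.
The greedy pick G4, G6, G5 costs 16; no covering selection beats 12.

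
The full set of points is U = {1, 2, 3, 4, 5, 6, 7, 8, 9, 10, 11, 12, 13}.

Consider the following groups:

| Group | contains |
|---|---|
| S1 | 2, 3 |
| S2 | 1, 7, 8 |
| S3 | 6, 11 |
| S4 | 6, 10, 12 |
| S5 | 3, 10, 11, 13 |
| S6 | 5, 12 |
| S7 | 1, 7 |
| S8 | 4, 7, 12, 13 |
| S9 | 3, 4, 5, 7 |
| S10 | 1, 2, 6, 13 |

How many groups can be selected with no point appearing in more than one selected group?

4

S1, S2, S3, S6 are pairwise disjoint (S1={2,3}; S2={1,7,8}; S3={6,11}; S6={5,12}).
Every remaining group overlaps one of these, and no 5 of the listed groups are pairwise disjoint, so 4 is the maximum.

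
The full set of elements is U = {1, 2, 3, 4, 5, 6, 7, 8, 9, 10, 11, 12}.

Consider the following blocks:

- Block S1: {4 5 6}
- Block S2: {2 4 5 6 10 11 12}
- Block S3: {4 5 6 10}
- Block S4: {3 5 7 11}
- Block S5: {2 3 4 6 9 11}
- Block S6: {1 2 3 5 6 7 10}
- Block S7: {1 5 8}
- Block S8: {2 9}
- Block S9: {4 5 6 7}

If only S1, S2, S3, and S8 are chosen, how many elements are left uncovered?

Union of S1, S2, S3, S8 = {2, 4, 5, 6, 9, 10, 11, 12}.
Not covered: 1, 3, 7, 8 — 4 elements.

4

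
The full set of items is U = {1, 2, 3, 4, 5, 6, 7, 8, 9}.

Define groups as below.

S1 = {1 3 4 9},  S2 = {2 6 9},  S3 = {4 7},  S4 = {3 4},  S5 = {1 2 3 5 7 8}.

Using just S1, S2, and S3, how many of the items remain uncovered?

Union of S1, S2, S3 = {1, 2, 3, 4, 6, 7, 9}.
Not covered: 5, 8 — 2 items.

2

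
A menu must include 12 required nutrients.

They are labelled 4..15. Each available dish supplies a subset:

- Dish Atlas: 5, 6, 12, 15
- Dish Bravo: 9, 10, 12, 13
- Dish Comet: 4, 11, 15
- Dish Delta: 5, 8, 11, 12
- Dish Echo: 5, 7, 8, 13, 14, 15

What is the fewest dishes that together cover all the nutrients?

4

Atlas and Bravo and Comet and Echo together: Atlas ∪ Bravo ∪ Comet ∪ Echo = {4, 5, 6, 7, 8, 9, 10, 11, 12, 13, 14, 15} — every nutrient is covered.
No 3 of the 5 dishes cover everything (all 10 combinations miss at least one nutrient), so 4 is optimal.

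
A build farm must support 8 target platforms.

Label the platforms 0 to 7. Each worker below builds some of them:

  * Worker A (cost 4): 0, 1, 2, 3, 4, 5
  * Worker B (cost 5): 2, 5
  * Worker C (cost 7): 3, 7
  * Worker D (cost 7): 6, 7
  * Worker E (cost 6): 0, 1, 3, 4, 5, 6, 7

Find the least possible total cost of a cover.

10

A, E together cover every platform (A ∪ E = {0, 1, 2, 3, 4, 5, 6, 7}); total cost 4 + 6 = 10.
No covering selection has total cost below 10.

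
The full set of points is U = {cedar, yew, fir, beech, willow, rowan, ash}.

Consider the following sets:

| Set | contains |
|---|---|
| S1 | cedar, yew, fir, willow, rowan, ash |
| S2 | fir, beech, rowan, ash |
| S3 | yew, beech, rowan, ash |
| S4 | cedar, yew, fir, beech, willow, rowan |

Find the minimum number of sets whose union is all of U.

Take {S1, S2}. Their union is {cedar, yew, fir, beech, willow, rowan, ash}, which is all 7 points.
No single set has all 7 points (the largest, S1, has 6), so 2 is optimal.

2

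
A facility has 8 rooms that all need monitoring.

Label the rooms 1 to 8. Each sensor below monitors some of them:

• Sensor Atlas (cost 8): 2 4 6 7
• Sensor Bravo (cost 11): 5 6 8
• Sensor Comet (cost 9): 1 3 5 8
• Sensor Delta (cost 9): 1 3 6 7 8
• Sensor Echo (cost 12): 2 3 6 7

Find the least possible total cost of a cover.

17

Atlas, Comet together cover every room (Atlas ∪ Comet = {1, 2, 3, 4, 5, 6, 7, 8}); total cost 8 + 9 = 17.
The greedy pick Delta, Atlas, Comet costs 26; no covering selection beats 17.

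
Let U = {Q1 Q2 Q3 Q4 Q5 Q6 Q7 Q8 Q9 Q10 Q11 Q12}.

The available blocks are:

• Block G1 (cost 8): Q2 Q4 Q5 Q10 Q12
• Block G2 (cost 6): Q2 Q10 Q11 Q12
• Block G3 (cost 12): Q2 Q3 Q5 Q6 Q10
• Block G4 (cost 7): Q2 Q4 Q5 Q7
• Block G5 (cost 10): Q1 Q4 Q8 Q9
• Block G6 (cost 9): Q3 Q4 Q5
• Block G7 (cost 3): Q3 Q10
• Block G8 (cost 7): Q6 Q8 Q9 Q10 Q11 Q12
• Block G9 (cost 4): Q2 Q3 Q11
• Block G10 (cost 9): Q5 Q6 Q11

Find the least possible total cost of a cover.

27

G4, G5, G7, G8 together cover every element (G4 ∪ G5 ∪ G7 ∪ G8 = {Q1, Q2, Q3, Q4, Q5, Q6, Q7, Q8, Q9, Q10, Q11, Q12}); total cost 7 + 10 + 3 + 7 = 27.
No covering selection has total cost below 27.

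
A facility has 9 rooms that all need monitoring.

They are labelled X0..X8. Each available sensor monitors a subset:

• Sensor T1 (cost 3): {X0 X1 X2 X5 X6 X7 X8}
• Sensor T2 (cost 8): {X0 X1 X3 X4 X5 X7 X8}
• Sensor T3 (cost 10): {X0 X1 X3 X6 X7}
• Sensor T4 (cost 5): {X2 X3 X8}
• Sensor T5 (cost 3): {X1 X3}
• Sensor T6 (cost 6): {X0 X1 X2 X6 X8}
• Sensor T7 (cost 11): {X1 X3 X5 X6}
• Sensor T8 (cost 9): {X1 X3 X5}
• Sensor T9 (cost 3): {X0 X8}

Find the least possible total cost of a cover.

T1, T2 together cover every room (T1 ∪ T2 = {X0, X1, X2, X3, X4, X5, X6, X7, X8}); total cost 3 + 8 = 11.
The greedy pick T1, T5, T2 costs 14; no covering selection beats 11.

11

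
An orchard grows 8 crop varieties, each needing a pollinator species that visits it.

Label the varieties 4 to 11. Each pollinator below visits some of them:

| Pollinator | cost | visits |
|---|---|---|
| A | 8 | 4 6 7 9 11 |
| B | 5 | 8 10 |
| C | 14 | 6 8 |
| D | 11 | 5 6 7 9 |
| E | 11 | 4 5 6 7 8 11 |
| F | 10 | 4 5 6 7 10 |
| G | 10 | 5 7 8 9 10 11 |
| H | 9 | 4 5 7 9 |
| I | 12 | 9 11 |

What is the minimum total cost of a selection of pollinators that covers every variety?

18

A, G together cover every variety (A ∪ G = {4, 5, 6, 7, 8, 9, 10, 11}); total cost 8 + 10 = 18.
The greedy pick A, B, H costs 22; no covering selection beats 18.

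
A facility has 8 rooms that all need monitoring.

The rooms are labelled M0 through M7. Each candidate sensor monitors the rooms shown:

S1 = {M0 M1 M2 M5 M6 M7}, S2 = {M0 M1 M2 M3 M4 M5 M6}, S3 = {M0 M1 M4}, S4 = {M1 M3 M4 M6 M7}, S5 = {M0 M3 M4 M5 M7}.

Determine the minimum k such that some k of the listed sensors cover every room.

S1 and S5 together: S1 ∪ S5 = {M0, M1, M2, M3, M4, M5, M6, M7} — every room is covered.
No single sensor has all 8 rooms (the largest, S2, has 7), so 2 is optimal.

2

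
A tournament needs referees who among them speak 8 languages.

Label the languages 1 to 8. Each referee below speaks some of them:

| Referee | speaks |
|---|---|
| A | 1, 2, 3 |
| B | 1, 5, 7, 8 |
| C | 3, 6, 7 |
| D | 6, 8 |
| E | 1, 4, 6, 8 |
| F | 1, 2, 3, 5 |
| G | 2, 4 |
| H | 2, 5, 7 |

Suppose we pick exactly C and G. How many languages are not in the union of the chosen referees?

3

Union of C, G = {2, 3, 4, 6, 7}.
Not covered: 1, 5, 8 — 3 languages.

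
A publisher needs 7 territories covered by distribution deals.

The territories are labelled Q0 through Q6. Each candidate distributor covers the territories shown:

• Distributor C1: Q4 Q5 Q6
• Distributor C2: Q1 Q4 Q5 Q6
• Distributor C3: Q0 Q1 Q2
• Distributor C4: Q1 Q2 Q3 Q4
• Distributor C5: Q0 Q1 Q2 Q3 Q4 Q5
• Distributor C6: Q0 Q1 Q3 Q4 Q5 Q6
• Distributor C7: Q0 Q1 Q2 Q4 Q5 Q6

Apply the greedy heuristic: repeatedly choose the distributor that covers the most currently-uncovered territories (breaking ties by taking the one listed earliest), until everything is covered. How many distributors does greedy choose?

Greedy: pick C5 (covers 6 new) → pick C1 (covers 1 new). Total picks: 2.

2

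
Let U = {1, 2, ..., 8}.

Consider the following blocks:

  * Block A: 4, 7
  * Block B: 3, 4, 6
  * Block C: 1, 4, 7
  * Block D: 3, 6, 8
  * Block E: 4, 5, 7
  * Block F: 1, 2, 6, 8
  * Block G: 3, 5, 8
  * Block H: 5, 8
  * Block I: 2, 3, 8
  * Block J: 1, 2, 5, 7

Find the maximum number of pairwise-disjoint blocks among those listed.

C, I are pairwise disjoint (C={1,4,7}; I={2,3,8}).
Every remaining block overlaps one of these, and no 3 of the listed blocks are pairwise disjoint, so 2 is the maximum.

2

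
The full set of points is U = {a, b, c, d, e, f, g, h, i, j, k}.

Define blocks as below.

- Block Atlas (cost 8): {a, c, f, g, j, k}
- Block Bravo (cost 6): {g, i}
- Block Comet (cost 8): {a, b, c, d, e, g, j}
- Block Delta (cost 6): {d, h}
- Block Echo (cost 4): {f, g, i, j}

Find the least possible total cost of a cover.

26

Atlas, Comet, Delta, Echo together cover every point (Atlas ∪ Comet ∪ Delta ∪ Echo = {a, b, c, d, e, f, g, h, i, j, k}); total cost 8 + 8 + 6 + 4 = 26.
No covering selection has total cost below 26.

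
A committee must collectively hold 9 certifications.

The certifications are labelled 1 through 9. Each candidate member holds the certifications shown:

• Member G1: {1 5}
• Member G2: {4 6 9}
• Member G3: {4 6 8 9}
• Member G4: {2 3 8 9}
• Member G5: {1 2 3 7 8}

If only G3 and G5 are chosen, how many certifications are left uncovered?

1

Union of G3, G5 = {1, 2, 3, 4, 6, 7, 8, 9}.
Not covered: 5 — 1 certification.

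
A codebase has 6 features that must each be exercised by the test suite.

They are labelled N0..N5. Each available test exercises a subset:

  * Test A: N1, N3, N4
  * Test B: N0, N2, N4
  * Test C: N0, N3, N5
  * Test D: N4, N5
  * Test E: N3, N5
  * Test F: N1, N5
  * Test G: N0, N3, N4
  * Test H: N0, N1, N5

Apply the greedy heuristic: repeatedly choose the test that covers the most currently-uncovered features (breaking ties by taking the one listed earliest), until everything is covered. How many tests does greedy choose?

3

Greedy: pick A (covers 3 new) → pick B (covers 2 new) → pick C (covers 1 new). Total picks: 3.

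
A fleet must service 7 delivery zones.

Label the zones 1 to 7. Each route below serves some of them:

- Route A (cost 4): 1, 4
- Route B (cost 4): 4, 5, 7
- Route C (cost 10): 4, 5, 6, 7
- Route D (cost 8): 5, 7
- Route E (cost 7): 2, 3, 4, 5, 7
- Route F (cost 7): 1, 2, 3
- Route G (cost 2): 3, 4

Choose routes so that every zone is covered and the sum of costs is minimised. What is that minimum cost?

17

C, F together cover every zone (C ∪ F = {1, 2, 3, 4, 5, 6, 7}); total cost 10 + 7 = 17.
The greedy pick G, B, F, C costs 23; no covering selection beats 17.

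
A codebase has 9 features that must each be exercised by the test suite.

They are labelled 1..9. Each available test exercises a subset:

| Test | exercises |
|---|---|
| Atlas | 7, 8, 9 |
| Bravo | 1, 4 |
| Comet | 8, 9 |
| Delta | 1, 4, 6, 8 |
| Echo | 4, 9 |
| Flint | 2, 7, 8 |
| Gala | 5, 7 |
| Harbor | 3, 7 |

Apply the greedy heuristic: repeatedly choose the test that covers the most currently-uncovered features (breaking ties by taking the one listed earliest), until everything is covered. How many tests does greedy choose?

Greedy: pick Delta (covers 4 new) → pick Atlas (covers 2 new) → pick Flint (covers 1 new) → pick Gala (covers 1 new) → pick Harbor (covers 1 new). Total picks: 5.

5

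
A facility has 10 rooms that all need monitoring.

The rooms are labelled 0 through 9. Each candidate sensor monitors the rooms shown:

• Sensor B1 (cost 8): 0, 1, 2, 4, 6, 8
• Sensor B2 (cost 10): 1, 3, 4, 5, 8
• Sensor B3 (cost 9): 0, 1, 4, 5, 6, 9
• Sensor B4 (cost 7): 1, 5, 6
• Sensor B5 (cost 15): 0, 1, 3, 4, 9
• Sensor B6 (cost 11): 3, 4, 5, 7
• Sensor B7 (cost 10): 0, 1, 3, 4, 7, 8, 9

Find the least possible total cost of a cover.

B1, B4, B7 together cover every room (B1 ∪ B4 ∪ B7 = {0, 1, 2, 3, 4, 5, 6, 7, 8, 9}); total cost 8 + 7 + 10 = 25.
No covering selection has total cost below 25.

25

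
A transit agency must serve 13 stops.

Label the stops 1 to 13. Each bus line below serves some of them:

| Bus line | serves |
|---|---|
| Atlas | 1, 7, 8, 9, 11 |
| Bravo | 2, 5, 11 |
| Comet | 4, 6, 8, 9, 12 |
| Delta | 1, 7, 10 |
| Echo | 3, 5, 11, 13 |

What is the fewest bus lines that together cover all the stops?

4

Take {Bravo, Comet, Delta, Echo}. Their union is {1, 2, 3, 4, 5, 6, 7, 8, 9, 10, 11, 12, 13}, which is all 13 stops.
No 3 of the 5 bus lines cover everything (all 10 combinations miss at least one stop), so 4 is optimal.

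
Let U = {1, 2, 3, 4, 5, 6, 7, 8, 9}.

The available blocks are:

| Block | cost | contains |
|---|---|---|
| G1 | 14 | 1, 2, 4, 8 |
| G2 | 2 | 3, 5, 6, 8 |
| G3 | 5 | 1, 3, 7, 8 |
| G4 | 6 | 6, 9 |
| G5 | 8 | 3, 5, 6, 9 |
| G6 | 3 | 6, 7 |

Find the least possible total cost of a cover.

25

G1, G5, G6 together cover every point (G1 ∪ G5 ∪ G6 = {1, 2, 3, 4, 5, 6, 7, 8, 9}); total cost 14 + 8 + 3 = 25.
The greedy pick G2, G3, G4, G1 costs 27; no covering selection beats 25.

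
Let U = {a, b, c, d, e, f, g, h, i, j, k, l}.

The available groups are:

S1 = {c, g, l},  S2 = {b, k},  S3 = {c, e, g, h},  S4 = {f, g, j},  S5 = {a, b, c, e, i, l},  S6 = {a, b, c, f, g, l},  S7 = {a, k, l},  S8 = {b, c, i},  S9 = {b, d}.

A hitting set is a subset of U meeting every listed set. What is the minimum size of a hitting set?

3

Take T = {a, b, g}. Each listed group contains at least one of these, so T is a hitting set of size 3.
The groups S4, S7, S9 are pairwise disjoint, so any hitting set needs a separate element for each — at least 3. Hence 3 is optimal.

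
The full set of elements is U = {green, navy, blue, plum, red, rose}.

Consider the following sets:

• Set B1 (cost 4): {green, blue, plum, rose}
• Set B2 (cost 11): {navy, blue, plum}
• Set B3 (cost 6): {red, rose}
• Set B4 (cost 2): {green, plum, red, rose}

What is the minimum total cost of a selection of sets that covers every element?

B2, B4 together cover every element (B2 ∪ B4 = {green, navy, blue, plum, red, rose}); total cost 11 + 2 = 13.
The greedy pick B4, B1, B2 costs 17; no covering selection beats 13.

13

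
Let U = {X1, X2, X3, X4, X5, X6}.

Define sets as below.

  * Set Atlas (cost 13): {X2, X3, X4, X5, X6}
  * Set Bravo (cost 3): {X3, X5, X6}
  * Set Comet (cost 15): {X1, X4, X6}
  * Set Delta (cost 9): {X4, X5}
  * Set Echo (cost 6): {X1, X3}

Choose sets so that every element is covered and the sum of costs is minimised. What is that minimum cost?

Atlas, Echo together cover every element (Atlas ∪ Echo = {X1, X2, X3, X4, X5, X6}); total cost 13 + 6 = 19.
The greedy pick Bravo, Echo, Atlas costs 22; no covering selection beats 19.

19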